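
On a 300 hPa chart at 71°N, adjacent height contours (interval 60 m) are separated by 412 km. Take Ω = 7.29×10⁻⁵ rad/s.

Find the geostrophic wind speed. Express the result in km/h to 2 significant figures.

Coriolis parameter at 71°N:
f = 2Ω sin φ = 2 × 7.29×10⁻⁵ × sin 71° = 1.38×10⁻⁴ s⁻¹
Height gradient: |∂Z/∂n| = 60 m / 412000 m = 1.46×10⁻⁴
On a pressure surface, geostrophic balance gives V_g = (g/f)|∂Z/∂n|:
V_g = 9.81 × 1.46×10⁻⁴ / 1.38×10⁻⁴ = 10.4 m/s
Converting: 10.4 m/s × 3.6 = 37 km/h

37 km/h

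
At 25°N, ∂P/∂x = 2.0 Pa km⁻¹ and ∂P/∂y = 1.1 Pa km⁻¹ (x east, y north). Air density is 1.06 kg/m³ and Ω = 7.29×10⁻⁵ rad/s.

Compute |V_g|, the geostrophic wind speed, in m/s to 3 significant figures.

34.9 m/s

Coriolis parameter at 25°N:
f = 2Ω sin φ = 2 × 7.29×10⁻⁵ × sin 25° = 6.16×10⁻⁵ s⁻¹
Component geostrophic relations (x east, y north):
u_g = −(1/(fρ)) ∂P/∂y,  v_g = (1/(fρ)) ∂P/∂x
u_g = −(1.1×10⁻³)/(6.16×10⁻⁵ × 1.06) = −16.8 m/s;  v_g = (2.0×10⁻³)/(6.16×10⁻⁵ × 1.06) = 30.6 m/s
|V_g| = √(u_g² + v_g²) = 34.9 m/s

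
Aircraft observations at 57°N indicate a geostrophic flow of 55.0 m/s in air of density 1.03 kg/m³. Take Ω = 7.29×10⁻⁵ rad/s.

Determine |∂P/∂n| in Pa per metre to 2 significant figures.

Coriolis parameter at 57°N:
f = 2Ω sin φ = 2 × 7.29×10⁻⁵ × sin 57° = 1.22×10⁻⁴ s⁻¹
Geostrophic balance rearranged: |∂P/∂n| = f ρ V_g
|∂P/∂n| = 1.22×10⁻⁴ × 1.03 × 55.0 = 6.93×10⁻³ Pa/m

6.9×10⁻³ Pa/m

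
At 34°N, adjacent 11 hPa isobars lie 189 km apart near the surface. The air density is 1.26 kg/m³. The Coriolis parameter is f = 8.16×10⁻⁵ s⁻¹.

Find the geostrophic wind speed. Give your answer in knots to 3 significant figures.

110 knots

Pressure gradient: |∂P/∂n| = 1100 Pa / 189000 m = 5.82×10⁻³ Pa/m
Geostrophic balance (pressure-gradient force = Coriolis force):
V_g = (1/(fρ)) |∂P/∂n| = 5.82×10⁻³ / (8.16×10⁻⁵ × 1.26) = 56.6 m/s
Converting: 56.6 m/s × 1.944 = 110 knots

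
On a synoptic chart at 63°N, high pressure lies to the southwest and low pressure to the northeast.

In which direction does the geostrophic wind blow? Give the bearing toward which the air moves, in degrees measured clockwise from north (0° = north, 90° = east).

The pressure-gradient force points toward the northeast (bearing 045°).
Geostrophic balance: in the Northern Hemisphere the Coriolis force deflects motion to the right, so the geostrophic wind blows 90° to the right of the pressure-gradient force (low pressure on the left).
Rotating 045° by 90° clockwise gives 135° — the wind blows toward the southeast.

135°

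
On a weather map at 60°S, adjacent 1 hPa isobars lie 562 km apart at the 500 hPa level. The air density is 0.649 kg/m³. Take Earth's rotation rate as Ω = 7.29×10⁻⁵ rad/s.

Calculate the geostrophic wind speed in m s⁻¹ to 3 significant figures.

2.17 m s⁻¹

Coriolis parameter at 60°S:
f = 2Ω sin φ = 2 × 7.29×10⁻⁵ × sin 60° = 1.26×10⁻⁴ s⁻¹
Pressure gradient: |∂P/∂n| = 100 Pa / 562000 m = 1.78×10⁻⁴ Pa/m
Geostrophic balance (pressure-gradient force = Coriolis force):
V_g = (1/(fρ)) |∂P/∂n| = 1.78×10⁻⁴ / (1.26×10⁻⁴ × 0.649) = 2.17 m/s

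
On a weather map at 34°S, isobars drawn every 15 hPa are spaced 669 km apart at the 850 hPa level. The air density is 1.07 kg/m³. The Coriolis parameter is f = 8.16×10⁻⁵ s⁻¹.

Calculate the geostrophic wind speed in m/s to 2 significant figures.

26 m/s

Pressure gradient: |∂P/∂n| = 1500 Pa / 669000 m = 2.24×10⁻³ Pa/m
Geostrophic balance (pressure-gradient force = Coriolis force):
V_g = (1/(fρ)) |∂P/∂n| = 2.24×10⁻³ / (8.16×10⁻⁵ × 1.07) = 25.7 m/s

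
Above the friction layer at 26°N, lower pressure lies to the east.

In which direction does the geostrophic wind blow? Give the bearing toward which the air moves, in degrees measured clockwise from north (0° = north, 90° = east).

The pressure-gradient force points toward the east (bearing 090°).
Geostrophic balance: in the Northern Hemisphere the Coriolis force deflects motion to the right, so the geostrophic wind blows 90° to the right of the pressure-gradient force (low pressure on the left).
Rotating 090° by 90° clockwise gives 180° — the wind blows toward the south.

180°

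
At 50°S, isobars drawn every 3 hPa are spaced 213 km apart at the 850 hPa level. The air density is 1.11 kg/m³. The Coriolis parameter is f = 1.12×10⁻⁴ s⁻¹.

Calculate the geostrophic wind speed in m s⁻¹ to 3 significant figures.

11.3 m s⁻¹

Pressure gradient: |∂P/∂n| = 300 Pa / 213000 m = 1.41×10⁻³ Pa/m
Geostrophic balance (pressure-gradient force = Coriolis force):
V_g = (1/(fρ)) |∂P/∂n| = 1.41×10⁻³ / (1.12×10⁻⁴ × 1.11) = 11.3 m/s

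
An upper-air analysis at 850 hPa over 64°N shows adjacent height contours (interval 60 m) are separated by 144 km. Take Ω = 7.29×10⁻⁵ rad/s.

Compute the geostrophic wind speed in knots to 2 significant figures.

61 knots

Coriolis parameter at 64°N:
f = 2Ω sin φ = 2 × 7.29×10⁻⁵ × sin 64° = 1.31×10⁻⁴ s⁻¹
Height gradient: |∂Z/∂n| = 60 m / 144000 m = 4.17×10⁻⁴
On a pressure surface, geostrophic balance gives V_g = (g/f)|∂Z/∂n|:
V_g = 9.81 × 4.17×10⁻⁴ / 1.31×10⁻⁴ = 31.2 m/s
Converting: 31.2 m/s × 1.944 = 61 knots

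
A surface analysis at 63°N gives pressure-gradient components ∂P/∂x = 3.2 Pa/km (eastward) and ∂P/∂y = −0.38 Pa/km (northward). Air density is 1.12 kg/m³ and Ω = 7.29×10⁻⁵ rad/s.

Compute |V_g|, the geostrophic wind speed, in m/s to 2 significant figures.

22 m/s

Coriolis parameter at 63°N:
f = 2Ω sin φ = 2 × 7.29×10⁻⁵ × sin 63° = 1.30×10⁻⁴ s⁻¹
Component geostrophic relations (x east, y north):
u_g = −(1/(fρ)) ∂P/∂y,  v_g = (1/(fρ)) ∂P/∂x
u_g = −(−0.38×10⁻³)/(1.30×10⁻⁴ × 1.12) = 2.61 m/s;  v_g = (3.2×10⁻³)/(1.30×10⁻⁴ × 1.12) = 22.0 m/s
|V_g| = √(u_g² + v_g²) = 22.1 m/s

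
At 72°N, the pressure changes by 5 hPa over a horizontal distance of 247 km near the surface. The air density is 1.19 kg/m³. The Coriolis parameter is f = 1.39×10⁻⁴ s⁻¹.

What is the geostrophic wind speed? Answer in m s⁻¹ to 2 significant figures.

12 m s⁻¹

Pressure gradient: |∂P/∂n| = 500 Pa / 247000 m = 2.02×10⁻³ Pa/m
Geostrophic balance (pressure-gradient force = Coriolis force):
V_g = (1/(fρ)) |∂P/∂n| = 2.02×10⁻³ / (1.39×10⁻⁴ × 1.19) = 12.2 m/s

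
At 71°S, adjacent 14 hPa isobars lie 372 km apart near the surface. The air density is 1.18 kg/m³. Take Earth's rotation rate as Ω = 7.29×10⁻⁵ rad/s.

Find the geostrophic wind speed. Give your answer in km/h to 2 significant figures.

Coriolis parameter at 71°S:
f = 2Ω sin φ = 2 × 7.29×10⁻⁵ × sin 71° = 1.38×10⁻⁴ s⁻¹
Pressure gradient: |∂P/∂n| = 1400 Pa / 372000 m = 3.76×10⁻³ Pa/m
Geostrophic balance (pressure-gradient force = Coriolis force):
V_g = (1/(fρ)) |∂P/∂n| = 3.76×10⁻³ / (1.38×10⁻⁴ × 1.18) = 23.1 m/s
Converting: 23.1 m/s × 3.6 = 83 km/h

83 km/h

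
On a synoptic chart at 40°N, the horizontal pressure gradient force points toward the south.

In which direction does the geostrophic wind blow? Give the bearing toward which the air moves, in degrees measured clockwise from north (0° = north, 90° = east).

The pressure-gradient force points toward the south (bearing 180°).
Geostrophic balance: in the Northern Hemisphere the Coriolis force deflects motion to the right, so the geostrophic wind blows 90° to the right of the pressure-gradient force (low pressure on the left).
Rotating 180° by 90° clockwise gives 270° — the wind blows toward the west.

270°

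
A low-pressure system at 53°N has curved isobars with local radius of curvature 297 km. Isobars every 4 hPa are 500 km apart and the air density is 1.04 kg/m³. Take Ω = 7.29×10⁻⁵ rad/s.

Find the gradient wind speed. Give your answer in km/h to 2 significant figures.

Coriolis parameter at 53°N:
f = 2Ω sin φ = 2 × 7.29×10⁻⁵ × sin 53° = 1.16×10⁻⁴ s⁻¹
Pressure gradient: |∂P/∂n| = 400 Pa / 500000 m = 8.00×10⁻⁴ Pa/m
Geostrophic speed: V_g = |∂P/∂n|/(fρ) = 8.00×10⁻⁴/(1.16×10⁻⁴ × 1.04) = 6.61 m/s
Around a low, centrifugal force acts outward with Coriolis, so pressure-gradient force balances both:
(1/ρ)|∂P/∂n| = fV + V²/R  →  V² + fR·V − fR·V_g = 0
With fR = 1.16×10⁻⁴ × 297×10³ m = 34.6 m/s:
V = [−fR + √((fR)² + 4 fR V_g)]/2 = [−34.6 + √(34.6² + 4×34.6×6.61)]/2 = 5.67 m/s
Subgeostrophic (V < V_g = 6.61 m/s), as expected around a low.
Converting: 5.67 m/s × 3.6 = 20 km/h

20 km/h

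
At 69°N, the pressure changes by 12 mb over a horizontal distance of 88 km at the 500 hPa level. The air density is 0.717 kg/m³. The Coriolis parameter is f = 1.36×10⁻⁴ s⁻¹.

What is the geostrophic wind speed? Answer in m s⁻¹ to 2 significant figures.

140 m s⁻¹

Pressure gradient: |∂P/∂n| = 1200 Pa / 88000 m = 1.36×10⁻² Pa/m
Geostrophic balance (pressure-gradient force = Coriolis force):
V_g = (1/(fρ)) |∂P/∂n| = 1.36×10⁻² / (1.36×10⁻⁴ × 0.717) = 140 m/s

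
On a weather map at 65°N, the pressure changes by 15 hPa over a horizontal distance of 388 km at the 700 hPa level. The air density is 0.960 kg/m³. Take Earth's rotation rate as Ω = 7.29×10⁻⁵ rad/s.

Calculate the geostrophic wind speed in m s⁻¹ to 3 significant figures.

Coriolis parameter at 65°N:
f = 2Ω sin φ = 2 × 7.29×10⁻⁵ × sin 65° = 1.32×10⁻⁴ s⁻¹
Pressure gradient: |∂P/∂n| = 1500 Pa / 388000 m = 3.87×10⁻³ Pa/m
Geostrophic balance (pressure-gradient force = Coriolis force):
V_g = (1/(fρ)) |∂P/∂n| = 3.87×10⁻³ / (1.32×10⁻⁴ × 0.960) = 30.5 m/s

30.5 m s⁻¹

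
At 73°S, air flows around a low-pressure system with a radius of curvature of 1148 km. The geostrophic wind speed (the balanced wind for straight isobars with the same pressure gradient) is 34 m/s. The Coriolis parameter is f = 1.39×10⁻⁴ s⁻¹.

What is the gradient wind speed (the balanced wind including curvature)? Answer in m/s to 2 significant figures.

29 m/s

Around a low, centrifugal force acts outward with Coriolis, so pressure-gradient force balances both:
(1/ρ)|∂P/∂n| = fV + V²/R  →  V² + fR·V − fR·V_g = 0
With fR = 1.39×10⁻⁴ × 1148×10³ m = 160 m/s:
V = [−fR + √((fR)² + 4 fR V_g)]/2 = [−160 + √(160² + 4×160×34)]/2 = 28.8 m/s
Subgeostrophic (V < V_g = 34 m/s), as expected around a low.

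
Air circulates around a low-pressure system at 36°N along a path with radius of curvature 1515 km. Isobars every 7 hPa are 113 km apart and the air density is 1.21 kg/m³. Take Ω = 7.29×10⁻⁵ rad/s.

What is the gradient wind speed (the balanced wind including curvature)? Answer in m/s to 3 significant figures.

44.5 m/s

Coriolis parameter at 36°N:
f = 2Ω sin φ = 2 × 7.29×10⁻⁵ × sin 36° = 8.57×10⁻⁵ s⁻¹
Pressure gradient: |∂P/∂n| = 700 Pa / 113000 m = 6.19×10⁻³ Pa/m
Geostrophic speed: V_g = |∂P/∂n|/(fρ) = 6.19×10⁻³/(8.57×10⁻⁵ × 1.21) = 59.7 m/s
Around a low, centrifugal force acts outward with Coriolis, so pressure-gradient force balances both:
(1/ρ)|∂P/∂n| = fV + V²/R  →  V² + fR·V − fR·V_g = 0
With fR = 8.57×10⁻⁵ × 1515×10³ m = 130 m/s:
V = [−fR + √((fR)² + 4 fR V_g)]/2 = [−130 + √(130² + 4×130×59.7)]/2 = 44.5 m/s
Subgeostrophic (V < V_g = 59.7 m/s), as expected around a low.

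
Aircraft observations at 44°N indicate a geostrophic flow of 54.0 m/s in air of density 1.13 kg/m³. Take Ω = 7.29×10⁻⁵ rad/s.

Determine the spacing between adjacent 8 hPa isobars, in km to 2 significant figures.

130 km

Coriolis parameter at 44°N:
f = 2Ω sin φ = 2 × 7.29×10⁻⁵ × sin 44° = 1.01×10⁻⁴ s⁻¹
Geostrophic balance rearranged: |∂P/∂n| = f ρ V_g
|∂P/∂n| = 1.01×10⁻⁴ × 1.13 × 54.0 = 6.18×10⁻³ Pa/m
Isobar spacing: Δn = ΔP/|∂P/∂n| = 800 Pa / 6.18×10⁻³ Pa/m = 129446 m ≈ 130 km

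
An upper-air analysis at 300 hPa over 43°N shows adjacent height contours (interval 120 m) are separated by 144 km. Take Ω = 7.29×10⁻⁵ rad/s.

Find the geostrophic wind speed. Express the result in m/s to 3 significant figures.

82.2 m/s

Coriolis parameter at 43°N:
f = 2Ω sin φ = 2 × 7.29×10⁻⁵ × sin 43° = 9.94×10⁻⁵ s⁻¹
Height gradient: |∂Z/∂n| = 120 m / 144000 m = 8.33×10⁻⁴
On a pressure surface, geostrophic balance gives V_g = (g/f)|∂Z/∂n|:
V_g = 9.81 × 8.33×10⁻⁴ / 9.94×10⁻⁵ = 82.2 m/s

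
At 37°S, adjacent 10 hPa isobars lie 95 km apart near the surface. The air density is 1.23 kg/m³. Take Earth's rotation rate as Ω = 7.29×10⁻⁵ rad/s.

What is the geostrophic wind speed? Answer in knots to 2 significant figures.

Coriolis parameter at 37°S:
f = 2Ω sin φ = 2 × 7.29×10⁻⁵ × sin 37° = 8.77×10⁻⁵ s⁻¹
Pressure gradient: |∂P/∂n| = 1000 Pa / 95000 m = 1.05×10⁻² Pa/m
Geostrophic balance (pressure-gradient force = Coriolis force):
V_g = (1/(fρ)) |∂P/∂n| = 1.05×10⁻² / (8.77×10⁻⁵ × 1.23) = 97.5 m/s
Converting: 97.5 m/s × 1.944 = 190 knots

190 knots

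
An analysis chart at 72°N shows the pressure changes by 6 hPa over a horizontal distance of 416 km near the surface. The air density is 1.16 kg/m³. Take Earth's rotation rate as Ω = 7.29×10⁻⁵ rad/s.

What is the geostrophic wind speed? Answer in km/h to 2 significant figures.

32 km/h

Coriolis parameter at 72°N:
f = 2Ω sin φ = 2 × 7.29×10⁻⁵ × sin 72° = 1.39×10⁻⁴ s⁻¹
Pressure gradient: |∂P/∂n| = 600 Pa / 416000 m = 1.44×10⁻³ Pa/m
Geostrophic balance (pressure-gradient force = Coriolis force):
V_g = (1/(fρ)) |∂P/∂n| = 1.44×10⁻³ / (1.39×10⁻⁴ × 1.16) = 8.97 m/s
Converting: 8.97 m/s × 3.6 = 32 km/h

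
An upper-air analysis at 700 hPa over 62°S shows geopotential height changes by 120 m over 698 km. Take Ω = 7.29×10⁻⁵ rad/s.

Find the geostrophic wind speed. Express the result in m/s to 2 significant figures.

Coriolis parameter at 62°S:
f = 2Ω sin φ = 2 × 7.29×10⁻⁵ × sin 62° = 1.29×10⁻⁴ s⁻¹
Height gradient: |∂Z/∂n| = 120 m / 698000 m = 1.72×10⁻⁴
On a pressure surface, geostrophic balance gives V_g = (g/f)|∂Z/∂n|:
V_g = 9.81 × 1.72×10⁻⁴ / 1.29×10⁻⁴ = 13.1 m/s

13 m/s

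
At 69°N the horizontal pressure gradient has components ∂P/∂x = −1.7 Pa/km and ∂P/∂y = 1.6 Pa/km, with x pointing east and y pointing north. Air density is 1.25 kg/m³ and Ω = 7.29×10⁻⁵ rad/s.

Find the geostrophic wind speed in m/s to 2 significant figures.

14 m/s

Coriolis parameter at 69°N:
f = 2Ω sin φ = 2 × 7.29×10⁻⁵ × sin 69° = 1.36×10⁻⁴ s⁻¹
Component geostrophic relations (x east, y north):
u_g = −(1/(fρ)) ∂P/∂y,  v_g = (1/(fρ)) ∂P/∂x
u_g = −(1.6×10⁻³)/(1.36×10⁻⁴ × 1.25) = −9.40 m/s;  v_g = (−1.7×10⁻³)/(1.36×10⁻⁴ × 1.25) = −9.99 m/s
|V_g| = √(u_g² + v_g²) = 13.7 m/s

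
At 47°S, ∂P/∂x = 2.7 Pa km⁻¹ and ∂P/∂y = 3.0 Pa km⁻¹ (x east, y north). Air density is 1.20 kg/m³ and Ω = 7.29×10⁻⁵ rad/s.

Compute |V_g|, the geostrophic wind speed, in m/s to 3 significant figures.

31.5 m/s

Coriolis parameter at 47°S:
f = 2Ω sin φ = 2 × 7.29×10⁻⁵ × sin 47° = 1.07×10⁻⁴ s⁻¹
In the Southern Hemisphere f is negative: f = −1.07×10⁻⁴ s⁻¹.
Component geostrophic relations (x east, y north):
u_g = −(1/(fρ)) ∂P/∂y,  v_g = (1/(fρ)) ∂P/∂x
u_g = −(3.0×10⁻³)/(−1.07×10⁻⁴ × 1.20) = 23.4 m/s;  v_g = (2.7×10⁻³)/(−1.07×10⁻⁴ × 1.20) = −21.1 m/s
|V_g| = √(u_g² + v_g²) = 31.5 m/s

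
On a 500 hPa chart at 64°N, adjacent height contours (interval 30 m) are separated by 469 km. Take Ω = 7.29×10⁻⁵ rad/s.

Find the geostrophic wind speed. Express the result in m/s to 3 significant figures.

4.79 m/s

Coriolis parameter at 64°N:
f = 2Ω sin φ = 2 × 7.29×10⁻⁵ × sin 64° = 1.31×10⁻⁴ s⁻¹
Height gradient: |∂Z/∂n| = 30 m / 469000 m = 6.40×10⁻⁵
On a pressure surface, geostrophic balance gives V_g = (g/f)|∂Z/∂n|:
V_g = 9.81 × 6.40×10⁻⁵ / 1.31×10⁻⁴ = 4.79 m/s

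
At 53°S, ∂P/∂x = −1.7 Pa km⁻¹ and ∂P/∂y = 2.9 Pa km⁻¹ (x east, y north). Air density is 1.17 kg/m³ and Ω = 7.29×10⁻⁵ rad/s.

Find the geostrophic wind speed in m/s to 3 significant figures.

Coriolis parameter at 53°S:
f = 2Ω sin φ = 2 × 7.29×10⁻⁵ × sin 53° = 1.16×10⁻⁴ s⁻¹
In the Southern Hemisphere f is negative: f = −1.16×10⁻⁴ s⁻¹.
Component geostrophic relations (x east, y north):
u_g = −(1/(fρ)) ∂P/∂y,  v_g = (1/(fρ)) ∂P/∂x
u_g = −(2.9×10⁻³)/(−1.16×10⁻⁴ × 1.17) = 21.3 m/s;  v_g = (−1.7×10⁻³)/(−1.16×10⁻⁴ × 1.17) = 12.5 m/s
|V_g| = √(u_g² + v_g²) = 24.7 m/s

24.7 m/s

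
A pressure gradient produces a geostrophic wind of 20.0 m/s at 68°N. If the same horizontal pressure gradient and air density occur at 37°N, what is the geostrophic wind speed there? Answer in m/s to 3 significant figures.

With the same pressure gradient and density, V_g ∝ 1/f ∝ 1/sin φ.
V₂ = V₁ · sin φ₁ / sin φ₂ = 20.0 × sin 68° / sin 37°
V₂ = 20.0 × 0.9272/0.6018 = 30.8 m/s

30.8 m/s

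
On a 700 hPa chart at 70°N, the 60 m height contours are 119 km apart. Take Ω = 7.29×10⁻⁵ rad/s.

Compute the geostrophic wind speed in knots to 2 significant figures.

Coriolis parameter at 70°N:
f = 2Ω sin φ = 2 × 7.29×10⁻⁵ × sin 70° = 1.37×10⁻⁴ s⁻¹
Height gradient: |∂Z/∂n| = 60 m / 119000 m = 5.04×10⁻⁴
On a pressure surface, geostrophic balance gives V_g = (g/f)|∂Z/∂n|:
V_g = 9.81 × 5.04×10⁻⁴ / 1.37×10⁻⁴ = 36.1 m/s
Converting: 36.1 m/s × 1.944 = 70 knots

70 knots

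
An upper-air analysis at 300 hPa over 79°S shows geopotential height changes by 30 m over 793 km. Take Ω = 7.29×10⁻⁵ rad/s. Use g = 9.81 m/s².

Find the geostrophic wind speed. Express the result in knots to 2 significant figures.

Coriolis parameter at 79°S:
f = 2Ω sin φ = 2 × 7.29×10⁻⁵ × sin 79° = 1.43×10⁻⁴ s⁻¹
Height gradient: |∂Z/∂n| = 30 m / 793000 m = 3.78×10⁻⁵
On a pressure surface, geostrophic balance gives V_g = (g/f)|∂Z/∂n|:
V_g = 9.81 × 3.78×10⁻⁵ / 1.43×10⁻⁴ = 2.59 m/s
Converting: 2.59 m/s × 1.944 = 5.0 knots

5.0 knots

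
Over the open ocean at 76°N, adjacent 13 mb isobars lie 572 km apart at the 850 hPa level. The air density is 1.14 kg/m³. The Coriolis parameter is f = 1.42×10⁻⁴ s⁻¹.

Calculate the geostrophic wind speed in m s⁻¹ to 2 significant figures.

Pressure gradient: |∂P/∂n| = 1300 Pa / 572000 m = 2.27×10⁻³ Pa/m
Geostrophic balance (pressure-gradient force = Coriolis force):
V_g = (1/(fρ)) |∂P/∂n| = 2.27×10⁻³ / (1.42×10⁻⁴ × 1.14) = 14.0 m/s

14 m s⁻¹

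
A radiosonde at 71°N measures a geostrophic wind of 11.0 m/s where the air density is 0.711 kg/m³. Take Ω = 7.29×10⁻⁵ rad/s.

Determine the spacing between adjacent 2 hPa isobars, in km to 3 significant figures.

185 km

Coriolis parameter at 71°N:
f = 2Ω sin φ = 2 × 7.29×10⁻⁵ × sin 71° = 1.38×10⁻⁴ s⁻¹
Geostrophic balance rearranged: |∂P/∂n| = f ρ V_g
|∂P/∂n| = 1.38×10⁻⁴ × 0.711 × 11.0 = 1.08×10⁻³ Pa/m
Isobar spacing: Δn = ΔP/|∂P/∂n| = 200 Pa / 1.08×10⁻³ Pa/m = 185498 m ≈ 185 km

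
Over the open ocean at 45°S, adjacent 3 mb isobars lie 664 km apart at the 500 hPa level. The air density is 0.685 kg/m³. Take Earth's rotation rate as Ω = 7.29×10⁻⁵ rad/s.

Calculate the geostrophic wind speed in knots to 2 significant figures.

Coriolis parameter at 45°S:
f = 2Ω sin φ = 2 × 7.29×10⁻⁵ × sin 45° = 1.03×10⁻⁴ s⁻¹
Pressure gradient: |∂P/∂n| = 300 Pa / 664000 m = 4.52×10⁻⁴ Pa/m
Geostrophic balance (pressure-gradient force = Coriolis force):
V_g = (1/(fρ)) |∂P/∂n| = 4.52×10⁻⁴ / (1.03×10⁻⁴ × 0.685) = 6.40 m/s
Converting: 6.40 m/s × 1.944 = 12 knots

12 knots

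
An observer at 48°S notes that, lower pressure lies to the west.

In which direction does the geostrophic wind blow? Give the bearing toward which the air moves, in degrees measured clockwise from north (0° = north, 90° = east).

The pressure-gradient force points toward the west (bearing 270°).
Geostrophic balance: in the Southern Hemisphere the Coriolis force deflects motion to the left, so the geostrophic wind blows 90° to the left of the pressure-gradient force (low pressure on the right).
Rotating 270° by 90° counterclockwise gives 180° — the wind blows toward the south.

180°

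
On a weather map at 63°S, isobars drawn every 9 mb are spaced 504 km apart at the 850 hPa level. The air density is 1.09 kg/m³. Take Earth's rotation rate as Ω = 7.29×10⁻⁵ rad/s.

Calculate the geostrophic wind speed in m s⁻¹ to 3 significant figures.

12.6 m s⁻¹

Coriolis parameter at 63°S:
f = 2Ω sin φ = 2 × 7.29×10⁻⁵ × sin 63° = 1.30×10⁻⁴ s⁻¹
Pressure gradient: |∂P/∂n| = 900 Pa / 504000 m = 1.79×10⁻³ Pa/m
Geostrophic balance (pressure-gradient force = Coriolis force):
V_g = (1/(fρ)) |∂P/∂n| = 1.79×10⁻³ / (1.30×10⁻⁴ × 1.09) = 12.6 m/s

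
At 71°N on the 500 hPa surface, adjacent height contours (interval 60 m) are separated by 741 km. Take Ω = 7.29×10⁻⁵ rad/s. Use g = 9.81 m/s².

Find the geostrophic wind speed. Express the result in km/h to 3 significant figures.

Coriolis parameter at 71°N:
f = 2Ω sin φ = 2 × 7.29×10⁻⁵ × sin 71° = 1.38×10⁻⁴ s⁻¹
Height gradient: |∂Z/∂n| = 60 m / 741000 m = 8.10×10⁻⁵
On a pressure surface, geostrophic balance gives V_g = (g/f)|∂Z/∂n|:
V_g = 9.81 × 8.10×10⁻⁵ / 1.38×10⁻⁴ = 5.76 m/s
Converting: 5.76 m/s × 3.6 = 20.7 km/h

20.7 km/h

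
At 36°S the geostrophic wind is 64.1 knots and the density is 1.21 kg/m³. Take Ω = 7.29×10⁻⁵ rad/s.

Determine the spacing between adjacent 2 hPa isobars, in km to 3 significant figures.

58.5 km

Coriolis parameter at 36°S:
f = 2Ω sin φ = 2 × 7.29×10⁻⁵ × sin 36° = 8.57×10⁻⁵ s⁻¹
Wind speed in SI: 64.1 knots = 33.0 m/s
Geostrophic balance rearranged: |∂P/∂n| = f ρ V_g
|∂P/∂n| = 8.57×10⁻⁵ × 1.21 × 33.0 = 3.42×10⁻³ Pa/m
Isobar spacing: Δn = ΔP/|∂P/∂n| = 200 Pa / 3.42×10⁻³ Pa/m = 58489 m ≈ 58.5 km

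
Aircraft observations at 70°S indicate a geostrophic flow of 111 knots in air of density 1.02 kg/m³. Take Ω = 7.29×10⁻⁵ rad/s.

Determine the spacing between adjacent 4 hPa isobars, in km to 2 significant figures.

Coriolis parameter at 70°S:
f = 2Ω sin φ = 2 × 7.29×10⁻⁵ × sin 70° = 1.37×10⁻⁴ s⁻¹
Wind speed in SI: 111 knots = 57.1 m/s
Geostrophic balance rearranged: |∂P/∂n| = f ρ V_g
|∂P/∂n| = 1.37×10⁻⁴ × 1.02 × 57.1 = 7.98×10⁻³ Pa/m
Isobar spacing: Δn = ΔP/|∂P/∂n| = 400 Pa / 7.98×10⁻³ Pa/m = 50125 m ≈ 50 km

50 km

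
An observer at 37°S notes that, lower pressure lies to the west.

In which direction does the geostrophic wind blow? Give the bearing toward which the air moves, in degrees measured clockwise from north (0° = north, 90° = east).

180°

The pressure-gradient force points toward the west (bearing 270°).
Geostrophic balance: in the Southern Hemisphere the Coriolis force deflects motion to the left, so the geostrophic wind blows 90° to the left of the pressure-gradient force (low pressure on the right).
Rotating 270° by 90° counterclockwise gives 180° — the wind blows toward the south.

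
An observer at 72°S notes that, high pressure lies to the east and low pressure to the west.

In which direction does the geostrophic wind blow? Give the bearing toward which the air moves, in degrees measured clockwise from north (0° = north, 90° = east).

The pressure-gradient force points toward the west (bearing 270°).
Geostrophic balance: in the Southern Hemisphere the Coriolis force deflects motion to the left, so the geostrophic wind blows 90° to the left of the pressure-gradient force (low pressure on the right).
Rotating 270° by 90° counterclockwise gives 180° — the wind blows toward the south.

180°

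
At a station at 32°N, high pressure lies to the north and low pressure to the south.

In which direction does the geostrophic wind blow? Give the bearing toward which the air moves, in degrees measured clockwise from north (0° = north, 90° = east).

The pressure-gradient force points toward the south (bearing 180°).
Geostrophic balance: in the Northern Hemisphere the Coriolis force deflects motion to the right, so the geostrophic wind blows 90° to the right of the pressure-gradient force (low pressure on the left).
Rotating 180° by 90° clockwise gives 270° — the wind blows toward the west.

270°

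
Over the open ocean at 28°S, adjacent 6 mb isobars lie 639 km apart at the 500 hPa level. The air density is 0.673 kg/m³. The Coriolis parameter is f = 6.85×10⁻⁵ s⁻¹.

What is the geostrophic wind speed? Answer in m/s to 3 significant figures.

20.4 m/s

Pressure gradient: |∂P/∂n| = 600 Pa / 639000 m = 9.39×10⁻⁴ Pa/m
Geostrophic balance (pressure-gradient force = Coriolis force):
V_g = (1/(fρ)) |∂P/∂n| = 9.39×10⁻⁴ / (6.85×10⁻⁵ × 0.673) = 20.4 m/s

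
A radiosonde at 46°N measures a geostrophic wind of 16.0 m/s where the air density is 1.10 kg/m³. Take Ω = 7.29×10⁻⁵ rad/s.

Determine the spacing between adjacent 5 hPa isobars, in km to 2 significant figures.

270 km

Coriolis parameter at 46°N:
f = 2Ω sin φ = 2 × 7.29×10⁻⁵ × sin 46° = 1.05×10⁻⁴ s⁻¹
Geostrophic balance rearranged: |∂P/∂n| = f ρ V_g
|∂P/∂n| = 1.05×10⁻⁴ × 1.10 × 16.0 = 1.85×10⁻³ Pa/m
Isobar spacing: Δn = ΔP/|∂P/∂n| = 500 Pa / 1.85×10⁻³ Pa/m = 270873 m ≈ 270 km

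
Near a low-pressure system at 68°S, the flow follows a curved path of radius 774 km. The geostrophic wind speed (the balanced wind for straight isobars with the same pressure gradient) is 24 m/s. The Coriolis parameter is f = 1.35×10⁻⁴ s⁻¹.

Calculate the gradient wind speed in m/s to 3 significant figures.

20.1 m/s

Around a low, centrifugal force acts outward with Coriolis, so pressure-gradient force balances both:
(1/ρ)|∂P/∂n| = fV + V²/R  →  V² + fR·V − fR·V_g = 0
With fR = 1.35×10⁻⁴ × 774×10³ m = 104 m/s:
V = [−fR + √((fR)² + 4 fR V_g)]/2 = [−104 + √(104² + 4×104×24)]/2 = 20.1 m/s
Subgeostrophic (V < V_g = 24 m/s), as expected around a low.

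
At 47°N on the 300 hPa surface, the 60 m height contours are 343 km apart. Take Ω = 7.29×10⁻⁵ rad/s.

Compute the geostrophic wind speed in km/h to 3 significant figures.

57.9 km/h

Coriolis parameter at 47°N:
f = 2Ω sin φ = 2 × 7.29×10⁻⁵ × sin 47° = 1.07×10⁻⁴ s⁻¹
Height gradient: |∂Z/∂n| = 60 m / 343000 m = 1.75×10⁻⁴
On a pressure surface, geostrophic balance gives V_g = (g/f)|∂Z/∂n|:
V_g = 9.81 × 1.75×10⁻⁴ / 1.07×10⁻⁴ = 16.1 m/s
Converting: 16.1 m/s × 3.6 = 57.9 km/h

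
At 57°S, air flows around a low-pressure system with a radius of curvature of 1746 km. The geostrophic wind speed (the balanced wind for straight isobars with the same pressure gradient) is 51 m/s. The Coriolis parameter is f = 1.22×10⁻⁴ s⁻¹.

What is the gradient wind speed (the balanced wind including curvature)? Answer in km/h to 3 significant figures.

Around a low, centrifugal force acts outward with Coriolis, so pressure-gradient force balances both:
(1/ρ)|∂P/∂n| = fV + V²/R  →  V² + fR·V − fR·V_g = 0
With fR = 1.22×10⁻⁴ × 1746×10³ m = 213 m/s:
V = [−fR + √((fR)² + 4 fR V_g)]/2 = [−213 + √(213² + 4×213×51)]/2 = 42.5 m/s
Subgeostrophic (V < V_g = 51 m/s), as expected around a low.
Converting: 42.5 m/s × 3.6 = 153 km/h

153 km/h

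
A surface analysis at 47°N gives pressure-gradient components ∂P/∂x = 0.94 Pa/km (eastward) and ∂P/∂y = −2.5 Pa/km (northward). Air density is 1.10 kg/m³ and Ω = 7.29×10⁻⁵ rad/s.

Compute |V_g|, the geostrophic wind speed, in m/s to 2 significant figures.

Coriolis parameter at 47°N:
f = 2Ω sin φ = 2 × 7.29×10⁻⁵ × sin 47° = 1.07×10⁻⁴ s⁻¹
Component geostrophic relations (x east, y north):
u_g = −(1/(fρ)) ∂P/∂y,  v_g = (1/(fρ)) ∂P/∂x
u_g = −(−2.5×10⁻³)/(1.07×10⁻⁴ × 1.10) = 21.3 m/s;  v_g = (0.94×10⁻³)/(1.07×10⁻⁴ × 1.10) = 8.01 m/s
|V_g| = √(u_g² + v_g²) = 22.8 m/s

23 m/s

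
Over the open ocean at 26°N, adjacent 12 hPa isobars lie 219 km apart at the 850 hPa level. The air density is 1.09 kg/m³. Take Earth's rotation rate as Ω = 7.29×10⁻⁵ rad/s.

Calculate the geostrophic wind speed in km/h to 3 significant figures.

283 km/h

Coriolis parameter at 26°N:
f = 2Ω sin φ = 2 × 7.29×10⁻⁵ × sin 26° = 6.39×10⁻⁵ s⁻¹
Pressure gradient: |∂P/∂n| = 1200 Pa / 219000 m = 5.48×10⁻³ Pa/m
Geostrophic balance (pressure-gradient force = Coriolis force):
V_g = (1/(fρ)) |∂P/∂n| = 5.48×10⁻³ / (6.39×10⁻⁵ × 1.09) = 78.7 m/s
Converting: 78.7 m/s × 3.6 = 283 km/h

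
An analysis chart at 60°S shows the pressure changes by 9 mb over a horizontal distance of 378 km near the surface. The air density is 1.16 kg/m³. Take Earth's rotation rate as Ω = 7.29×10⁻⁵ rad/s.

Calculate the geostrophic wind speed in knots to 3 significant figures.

31.6 knots

Coriolis parameter at 60°S:
f = 2Ω sin φ = 2 × 7.29×10⁻⁵ × sin 60° = 1.26×10⁻⁴ s⁻¹
Pressure gradient: |∂P/∂n| = 900 Pa / 378000 m = 2.38×10⁻³ Pa/m
Geostrophic balance (pressure-gradient force = Coriolis force):
V_g = (1/(fρ)) |∂P/∂n| = 2.38×10⁻³ / (1.26×10⁻⁴ × 1.16) = 16.3 m/s
Converting: 16.3 m/s × 1.944 = 31.6 knots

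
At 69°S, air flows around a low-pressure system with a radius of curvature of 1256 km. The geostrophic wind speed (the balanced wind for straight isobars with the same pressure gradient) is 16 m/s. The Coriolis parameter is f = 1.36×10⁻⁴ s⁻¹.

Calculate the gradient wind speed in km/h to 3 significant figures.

53.0 km/h

Around a low, centrifugal force acts outward with Coriolis, so pressure-gradient force balances both:
(1/ρ)|∂P/∂n| = fV + V²/R  →  V² + fR·V − fR·V_g = 0
With fR = 1.36×10⁻⁴ × 1256×10³ m = 171 m/s:
V = [−fR + √((fR)² + 4 fR V_g)]/2 = [−171 + √(171² + 4×171×16)]/2 = 14.7 m/s
Subgeostrophic (V < V_g = 16 m/s), as expected around a low.
Converting: 14.7 m/s × 3.6 = 53.0 km/h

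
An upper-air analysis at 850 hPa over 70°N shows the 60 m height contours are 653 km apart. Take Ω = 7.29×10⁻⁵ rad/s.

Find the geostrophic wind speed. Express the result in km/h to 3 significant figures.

23.7 km/h

Coriolis parameter at 70°N:
f = 2Ω sin φ = 2 × 7.29×10⁻⁵ × sin 70° = 1.37×10⁻⁴ s⁻¹
Height gradient: |∂Z/∂n| = 60 m / 653000 m = 9.19×10⁻⁵
On a pressure surface, geostrophic balance gives V_g = (g/f)|∂Z/∂n|:
V_g = 9.81 × 9.19×10⁻⁵ / 1.37×10⁻⁴ = 6.58 m/s
Converting: 6.58 m/s × 3.6 = 23.7 km/h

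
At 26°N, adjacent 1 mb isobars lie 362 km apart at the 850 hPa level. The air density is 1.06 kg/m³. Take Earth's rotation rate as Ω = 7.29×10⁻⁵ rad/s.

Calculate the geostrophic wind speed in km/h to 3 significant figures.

Coriolis parameter at 26°N:
f = 2Ω sin φ = 2 × 7.29×10⁻⁵ × sin 26° = 6.39×10⁻⁵ s⁻¹
Pressure gradient: |∂P/∂n| = 100 Pa / 362000 m = 2.76×10⁻⁴ Pa/m
Geostrophic balance (pressure-gradient force = Coriolis force):
V_g = (1/(fρ)) |∂P/∂n| = 2.76×10⁻⁴ / (6.39×10⁻⁵ × 1.06) = 4.08 m/s
Converting: 4.08 m/s × 3.6 = 14.7 km/h

14.7 km/h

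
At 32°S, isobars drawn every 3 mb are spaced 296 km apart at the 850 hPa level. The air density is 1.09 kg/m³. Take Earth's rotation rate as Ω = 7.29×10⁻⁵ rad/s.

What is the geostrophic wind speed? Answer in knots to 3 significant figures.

23.4 knots

Coriolis parameter at 32°S:
f = 2Ω sin φ = 2 × 7.29×10⁻⁵ × sin 32° = 7.73×10⁻⁵ s⁻¹
Pressure gradient: |∂P/∂n| = 300 Pa / 296000 m = 1.01×10⁻³ Pa/m
Geostrophic balance (pressure-gradient force = Coriolis force):
V_g = (1/(fρ)) |∂P/∂n| = 1.01×10⁻³ / (7.73×10⁻⁵ × 1.09) = 12.0 m/s
Converting: 12.0 m/s × 1.944 = 23.4 knots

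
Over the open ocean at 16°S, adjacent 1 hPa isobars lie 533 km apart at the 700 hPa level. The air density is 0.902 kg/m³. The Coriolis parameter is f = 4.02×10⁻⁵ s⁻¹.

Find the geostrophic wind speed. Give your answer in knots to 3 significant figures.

10.1 knots

Pressure gradient: |∂P/∂n| = 100 Pa / 533000 m = 1.88×10⁻⁴ Pa/m
Geostrophic balance (pressure-gradient force = Coriolis force):
V_g = (1/(fρ)) |∂P/∂n| = 1.88×10⁻⁴ / (4.02×10⁻⁵ × 0.902) = 5.17 m/s
Converting: 5.17 m/s × 1.944 = 10.1 knots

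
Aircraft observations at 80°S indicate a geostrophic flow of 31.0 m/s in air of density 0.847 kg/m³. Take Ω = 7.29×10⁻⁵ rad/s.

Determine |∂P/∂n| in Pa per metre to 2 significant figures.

Coriolis parameter at 80°S:
f = 2Ω sin φ = 2 × 7.29×10⁻⁵ × sin 80° = 1.44×10⁻⁴ s⁻¹
Geostrophic balance rearranged: |∂P/∂n| = f ρ V_g
|∂P/∂n| = 1.44×10⁻⁴ × 0.847 × 31.0 = 3.77×10⁻³ Pa/m

3.8×10⁻³ Pa/m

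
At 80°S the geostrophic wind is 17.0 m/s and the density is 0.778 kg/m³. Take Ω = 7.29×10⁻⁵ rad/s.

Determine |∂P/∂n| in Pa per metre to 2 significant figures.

Coriolis parameter at 80°S:
f = 2Ω sin φ = 2 × 7.29×10⁻⁵ × sin 80° = 1.44×10⁻⁴ s⁻¹
Geostrophic balance rearranged: |∂P/∂n| = f ρ V_g
|∂P/∂n| = 1.44×10⁻⁴ × 0.778 × 17.0 = 1.90×10⁻³ Pa/m

1.9×10⁻³ Pa/m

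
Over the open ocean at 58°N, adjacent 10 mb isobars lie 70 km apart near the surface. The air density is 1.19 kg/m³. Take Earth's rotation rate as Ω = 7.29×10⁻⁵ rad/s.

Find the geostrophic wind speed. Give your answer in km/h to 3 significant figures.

350 km/h

Coriolis parameter at 58°N:
f = 2Ω sin φ = 2 × 7.29×10⁻⁵ × sin 58° = 1.24×10⁻⁴ s⁻¹
Pressure gradient: |∂P/∂n| = 1000 Pa / 70000 m = 1.43×10⁻² Pa/m
Geostrophic balance (pressure-gradient force = Coriolis force):
V_g = (1/(fρ)) |∂P/∂n| = 1.43×10⁻² / (1.24×10⁻⁴ × 1.19) = 97.1 m/s
Converting: 97.1 m/s × 3.6 = 350 km/h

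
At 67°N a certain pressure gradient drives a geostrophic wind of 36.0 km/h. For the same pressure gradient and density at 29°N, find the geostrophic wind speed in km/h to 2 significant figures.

With the same pressure gradient and density, V_g ∝ 1/f ∝ 1/sin φ.
V₂ = V₁ · sin φ₁ / sin φ₂ = 36.0 × sin 67° / sin 29°
V₂ = 36.0 × 0.9205/0.4848 = 68 km/h

68 km/h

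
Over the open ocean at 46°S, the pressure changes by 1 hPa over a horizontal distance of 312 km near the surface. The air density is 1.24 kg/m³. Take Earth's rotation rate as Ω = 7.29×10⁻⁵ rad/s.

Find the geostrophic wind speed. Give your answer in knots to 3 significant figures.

4.79 knots

Coriolis parameter at 46°S:
f = 2Ω sin φ = 2 × 7.29×10⁻⁵ × sin 46° = 1.05×10⁻⁴ s⁻¹
Pressure gradient: |∂P/∂n| = 100 Pa / 312000 m = 3.21×10⁻⁴ Pa/m
Geostrophic balance (pressure-gradient force = Coriolis force):
V_g = (1/(fρ)) |∂P/∂n| = 3.21×10⁻⁴ / (1.05×10⁻⁴ × 1.24) = 2.46 m/s
Converting: 2.46 m/s × 1.944 = 4.79 knots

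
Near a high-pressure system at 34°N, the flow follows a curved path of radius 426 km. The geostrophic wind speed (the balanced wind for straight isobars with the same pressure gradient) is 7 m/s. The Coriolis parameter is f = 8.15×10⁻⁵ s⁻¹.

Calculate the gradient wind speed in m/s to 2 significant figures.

9.7 m/s

Around a high, pressure-gradient force acts outward with centrifugal, so Coriolis balances both:
fV = (1/ρ)|∂P/∂n| + V²/R  →  V² − fR·V + fR·V_g = 0
With fR = 8.15×10⁻⁵ × 426×10³ m = 34.7 m/s:
V = [fR − √((fR)² − 4 fR V_g)]/2 = [34.7 − √(34.7² − 4×34.7×7)]/2 = 9.72 m/s
Supergeostrophic (V > V_g = 7 m/s), as expected around a high.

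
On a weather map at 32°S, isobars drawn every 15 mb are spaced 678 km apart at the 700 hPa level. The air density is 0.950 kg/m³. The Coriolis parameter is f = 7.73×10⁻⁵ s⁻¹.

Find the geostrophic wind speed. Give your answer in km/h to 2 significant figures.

Pressure gradient: |∂P/∂n| = 1500 Pa / 678000 m = 2.21×10⁻³ Pa/m
Geostrophic balance (pressure-gradient force = Coriolis force):
V_g = (1/(fρ)) |∂P/∂n| = 2.21×10⁻³ / (7.73×10⁻⁵ × 0.950) = 30.1 m/s
Converting: 30.1 m/s × 3.6 = 110 km/h

110 km/h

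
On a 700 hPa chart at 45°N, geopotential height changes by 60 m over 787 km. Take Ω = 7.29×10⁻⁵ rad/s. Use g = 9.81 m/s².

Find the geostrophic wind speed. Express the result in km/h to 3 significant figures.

Coriolis parameter at 45°N:
f = 2Ω sin φ = 2 × 7.29×10⁻⁵ × sin 45° = 1.03×10⁻⁴ s⁻¹
Height gradient: |∂Z/∂n| = 60 m / 787000 m = 7.62×10⁻⁵
On a pressure surface, geostrophic balance gives V_g = (g/f)|∂Z/∂n|:
V_g = 9.81 × 7.62×10⁻⁵ / 1.03×10⁻⁴ = 7.25 m/s
Converting: 7.25 m/s × 3.6 = 26.1 km/h

26.1 km/h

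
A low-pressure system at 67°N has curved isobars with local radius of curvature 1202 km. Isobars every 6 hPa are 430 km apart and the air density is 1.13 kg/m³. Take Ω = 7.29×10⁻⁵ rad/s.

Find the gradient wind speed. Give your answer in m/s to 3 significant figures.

8.73 m/s

Coriolis parameter at 67°N:
f = 2Ω sin φ = 2 × 7.29×10⁻⁵ × sin 67° = 1.34×10⁻⁴ s⁻¹
Pressure gradient: |∂P/∂n| = 600 Pa / 430000 m = 1.40×10⁻³ Pa/m
Geostrophic speed: V_g = |∂P/∂n|/(fρ) = 1.40×10⁻³/(1.34×10⁻⁴ × 1.13) = 9.20 m/s
Around a low, centrifugal force acts outward with Coriolis, so pressure-gradient force balances both:
(1/ρ)|∂P/∂n| = fV + V²/R  →  V² + fR·V − fR·V_g = 0
With fR = 1.34×10⁻⁴ × 1202×10³ m = 161 m/s:
V = [−fR + √((fR)² + 4 fR V_g)]/2 = [−161 + √(161² + 4×161×9.2)]/2 = 8.73 m/s
Subgeostrophic (V < V_g = 9.2 m/s), as expected around a low.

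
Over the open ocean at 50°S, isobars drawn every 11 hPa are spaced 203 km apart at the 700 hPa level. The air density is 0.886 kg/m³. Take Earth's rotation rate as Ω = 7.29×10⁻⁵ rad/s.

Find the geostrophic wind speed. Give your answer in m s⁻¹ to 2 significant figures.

Coriolis parameter at 50°S:
f = 2Ω sin φ = 2 × 7.29×10⁻⁵ × sin 50° = 1.12×10⁻⁴ s⁻¹
Pressure gradient: |∂P/∂n| = 1100 Pa / 203000 m = 5.42×10⁻³ Pa/m
Geostrophic balance (pressure-gradient force = Coriolis force):
V_g = (1/(fρ)) |∂P/∂n| = 5.42×10⁻³ / (1.12×10⁻⁴ × 0.886) = 54.8 m/s

55 m s⁻¹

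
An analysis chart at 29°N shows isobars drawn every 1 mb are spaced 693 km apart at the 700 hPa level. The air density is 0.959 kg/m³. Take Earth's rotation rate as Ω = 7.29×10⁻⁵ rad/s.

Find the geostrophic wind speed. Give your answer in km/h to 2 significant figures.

Coriolis parameter at 29°N:
f = 2Ω sin φ = 2 × 7.29×10⁻⁵ × sin 29° = 7.07×10⁻⁵ s⁻¹
Pressure gradient: |∂P/∂n| = 100 Pa / 693000 m = 1.44×10⁻⁴ Pa/m
Geostrophic balance (pressure-gradient force = Coriolis force):
V_g = (1/(fρ)) |∂P/∂n| = 1.44×10⁻⁴ / (7.07×10⁻⁵ × 0.959) = 2.13 m/s
Converting: 2.13 m/s × 3.6 = 7.7 km/h

7.7 km/h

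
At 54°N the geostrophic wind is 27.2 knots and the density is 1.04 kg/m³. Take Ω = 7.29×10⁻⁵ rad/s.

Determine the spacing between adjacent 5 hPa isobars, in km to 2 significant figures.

Coriolis parameter at 54°N:
f = 2Ω sin φ = 2 × 7.29×10⁻⁵ × sin 54° = 1.18×10⁻⁴ s⁻¹
Wind speed in SI: 27.2 knots = 14.0 m/s
Geostrophic balance rearranged: |∂P/∂n| = f ρ V_g
|∂P/∂n| = 1.18×10⁻⁴ × 1.04 × 14.0 = 1.72×10⁻³ Pa/m
Isobar spacing: Δn = ΔP/|∂P/∂n| = 500 Pa / 1.72×10⁻³ Pa/m = 291283 m ≈ 290 km

290 km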